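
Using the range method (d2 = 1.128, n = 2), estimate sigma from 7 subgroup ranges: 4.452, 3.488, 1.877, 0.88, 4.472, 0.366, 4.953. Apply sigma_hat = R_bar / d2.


R_bar = (4.452 + 3.488 + 1.877 + 0.88 + 4.472 + 0.366 + 4.953) / 7
R_bar = 20.488 / 7 = 2.9268571
sigma_hat = R_bar / d2 = 2.9268571 / 1.128 = 2.5947

2.5947


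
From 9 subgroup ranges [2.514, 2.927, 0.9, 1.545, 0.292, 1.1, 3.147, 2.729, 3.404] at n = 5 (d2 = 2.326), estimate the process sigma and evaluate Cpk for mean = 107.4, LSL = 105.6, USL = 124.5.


R_bar = (2.514 + 2.927 + 0.9 + 1.545 + 0.292 + 1.1 + 3.147 + 2.729 + 3.404) / 9 = 2.062
sigma = R_bar / d2 = 2.062 / 2.326 = 0.88650043
Cp = (USL - LSL)/(6*sigma) = (124.5 - 105.6)/(6*0.88650043) = 3.5533
Cpu = (124.5 - 107.4)/(3*0.88650043) = 6.4298
Cpl = (107.4 - 105.6)/(3*0.88650043) = 0.6768
Cpk = min(Cpu, Cpl) = 0.6768

0.6768


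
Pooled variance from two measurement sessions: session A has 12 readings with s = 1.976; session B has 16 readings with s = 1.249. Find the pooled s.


s_p = sqrt(((n1-1)*s1^2 + (n2-1)*s2^2) / (n1+n2-2))
numerator = (12-1)*1.976^2 + (16-1)*1.249^2 = 42.950336 + 23.400015 = 66.350351
denominator = 12 + 16 - 2 = 26
s_p^2 = 66.350351 / 26 = 2.5519366
s_p = sqrt(2.5519366) = 1.5975

1.5975


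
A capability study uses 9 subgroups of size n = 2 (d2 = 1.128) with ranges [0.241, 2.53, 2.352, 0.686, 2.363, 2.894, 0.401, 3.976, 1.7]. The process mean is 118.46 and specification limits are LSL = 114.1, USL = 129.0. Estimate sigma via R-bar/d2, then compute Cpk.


R_bar = (0.241 + 2.53 + 2.352 + 0.686 + 2.363 + 2.894 + 0.401 + 3.976 + 1.7) / 9 = 1.9047778
sigma = R_bar / d2 = 1.9047778 / 1.128 = 1.6886328
Cp = (USL - LSL)/(6*sigma) = (129.0 - 114.1)/(6*1.6886328) = 1.4706
Cpu = (129.0 - 118.46)/(3*1.6886328) = 2.0806
Cpl = (118.46 - 114.1)/(3*1.6886328) = 0.8607
Cpk = min(Cpu, Cpl) = 0.8607

0.8607


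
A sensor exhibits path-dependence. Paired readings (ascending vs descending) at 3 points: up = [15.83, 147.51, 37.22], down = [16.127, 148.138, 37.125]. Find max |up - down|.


|15.83 - 16.127| = 0.2970
|147.51 - 148.138| = 0.6280
|37.22 - 37.125| = 0.0950
hysteresis = max(diffs) = 0.6280

0.6280


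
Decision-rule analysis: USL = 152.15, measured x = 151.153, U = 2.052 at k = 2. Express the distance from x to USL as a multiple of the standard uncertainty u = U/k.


u = U / k = 2.052 / 2 = 1.026
margin = |USL - x| = |152.15 - 151.153| = 0.997
z = margin / u = 0.997 / 1.026
z = 0.9717

0.9717


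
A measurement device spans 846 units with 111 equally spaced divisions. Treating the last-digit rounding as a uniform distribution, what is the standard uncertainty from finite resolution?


resolution = range / divisions
resolution = 846 / 111 = 7.6216216
u_res = resolution / (2*sqrt(3))
u_res = 7.6216216 / 3.4641016
u_res = 2.2002

2.2002


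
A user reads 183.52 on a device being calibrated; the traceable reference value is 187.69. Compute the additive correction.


Correction = standard - reading
= 187.69 - 183.52
= 4.1700

4.1700


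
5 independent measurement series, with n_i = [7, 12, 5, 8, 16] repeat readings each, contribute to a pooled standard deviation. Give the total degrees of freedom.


nu = sum_i (n_i - 1)
nu = ((7 - 1) + (12 - 1) + (5 - 1) + (8 - 1) + (16 - 1))
nu = 6 + 11 + 4 + 7 + 15
nu = 43

43


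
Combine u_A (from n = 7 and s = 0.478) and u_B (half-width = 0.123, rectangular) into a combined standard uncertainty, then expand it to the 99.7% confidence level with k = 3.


u_A = s / sqrt(n) = 0.478 / sqrt(7) = 0.18066702
u_B = half_width / sqrt(3) = 0.123 / sqrt(3) = 0.071014083
uc = sqrt(u_A^2 + u_B^2) = sqrt(0.18066702^2 + 0.071014083^2) = 0.19412257
U = k * uc = 3 * 0.19412257
U = 0.5824

0.5824


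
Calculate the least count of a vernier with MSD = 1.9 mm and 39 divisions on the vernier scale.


LC = MSD / n_div
= 1.9 / 39
= 0.0487

0.0487


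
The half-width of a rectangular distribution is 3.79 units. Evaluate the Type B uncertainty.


u_B = half_width / sqrt(3)
u_B = 3.79 / 1.7320508
u_B = 2.1882

2.1882


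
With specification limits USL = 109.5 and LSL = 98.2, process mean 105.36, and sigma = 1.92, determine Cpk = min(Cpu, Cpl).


Cpu = (USL - mean) / (3*sigma) = (109.5 - 105.36) / (3*1.92) = 0.7188
Cpl = (mean - LSL) / (3*sigma) = (105.36 - 98.2) / (3*1.92) = 1.2431
Cpk = min(Cpu, Cpl) = 0.7188

0.7188


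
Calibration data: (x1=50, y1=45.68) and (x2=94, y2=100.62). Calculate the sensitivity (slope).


slope = (y2 - y1) / (x2 - x1)
= (100.62 - 45.68) / (94 - 50)
= 54.9400 / 44
= 1.2486

1.2486


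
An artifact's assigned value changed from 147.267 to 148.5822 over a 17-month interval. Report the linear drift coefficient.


rate = (v2 - v1) / months
= (148.5822 - 147.267) / 17
= 1.3152 / 17
= 0.0774

0.0774


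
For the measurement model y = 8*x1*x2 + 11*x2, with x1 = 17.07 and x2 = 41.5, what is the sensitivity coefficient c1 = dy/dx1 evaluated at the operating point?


y = 8*x1*x2 + 11*x2
dy/dx1 = 8*x2
Evaluate at x2 = 41.5: c1 = 8 * 41.5
c1 = 332.0000

332.0000


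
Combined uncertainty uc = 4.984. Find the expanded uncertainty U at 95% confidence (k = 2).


U = k * uc
U = 2 * 4.984
U = 9.9680

9.9680


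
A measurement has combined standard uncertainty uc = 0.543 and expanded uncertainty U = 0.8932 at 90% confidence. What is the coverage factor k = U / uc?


k = U / uc
k = 0.8932 / 0.543
k = 1.645

1.645


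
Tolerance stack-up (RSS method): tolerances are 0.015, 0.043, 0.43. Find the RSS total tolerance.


RSS = sqrt(0.015^2 + 0.043^2 + 0.43^2)
= sqrt(0.186974)
= 0.4324

0.4324


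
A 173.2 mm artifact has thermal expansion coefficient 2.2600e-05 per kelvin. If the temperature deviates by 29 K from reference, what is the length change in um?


dL = L * alpha * dT
= 173.2 * 2.2600e-05 * 29
= 0.1135153 mm
dL_um = 0.1135153 * 1000 = 113.5153 um

113.5153


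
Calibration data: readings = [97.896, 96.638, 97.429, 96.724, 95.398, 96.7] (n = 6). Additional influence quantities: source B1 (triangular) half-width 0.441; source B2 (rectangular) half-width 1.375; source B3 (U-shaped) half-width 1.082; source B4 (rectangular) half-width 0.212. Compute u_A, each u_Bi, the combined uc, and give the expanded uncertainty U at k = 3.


mean = (97.896 + 96.638 + 97.429 + 96.724 + 95.398 + 96.7) / 6 = 96.7975
s = sqrt(sum((x - mean)^2)/(n-1)) = 0.84905165
u_A = s / sqrt(n) = 0.84905165 / sqrt(6) = 0.34662388
u_B1 = 0.441 / sqrt(6) = 0.1800375
u_B2 = 1.375 / sqrt(3) = 0.79385662
u_B3 = 1.082 / sqrt(2) = 0.76508954
u_B4 = 0.212 / sqrt(3) = 0.12239826
uc = sqrt(0.34662388^2 + 0.1800375^2 + 0.79385662^2 + 0.76508954^2 + 0.12239826^2) = 1.1760584
U = k * uc = 3 * 1.1760584
U = 3.5282

3.5282


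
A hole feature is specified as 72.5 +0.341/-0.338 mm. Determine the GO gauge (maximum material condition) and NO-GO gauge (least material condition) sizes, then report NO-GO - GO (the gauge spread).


GO = nominal - lower_tol (smallest hole = maximum material condition)
GO = 72.5 - 0.338 = 72.162
NO-GO = nominal + upper_tol (largest hole = least material condition)
NO-GO = 72.5 + 0.341 = 72.841
spread = NO-GO - GO = 72.841 - 72.162 = 0.6790

0.6790


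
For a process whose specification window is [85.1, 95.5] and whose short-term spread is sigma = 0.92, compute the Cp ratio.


Cp = (USL - LSL) / (6 * sigma)
= (95.5 - 85.1) / (6 * 0.92)
= 10.4000 / 5.5200
= 1.8841

1.8841


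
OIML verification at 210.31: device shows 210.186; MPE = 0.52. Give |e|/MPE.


e = indication - reference = 210.186 - 210.31 = -0.1240
|e| = 0.1240
ratio = |e| / MPE = 0.1240 / 0.52
ratio = 0.2385

0.2385


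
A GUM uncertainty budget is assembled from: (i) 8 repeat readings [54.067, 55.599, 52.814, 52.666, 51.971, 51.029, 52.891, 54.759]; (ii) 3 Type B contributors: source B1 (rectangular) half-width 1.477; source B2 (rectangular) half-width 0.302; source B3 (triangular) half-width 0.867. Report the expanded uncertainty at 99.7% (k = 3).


mean = (54.067 + 55.599 + 52.814 + 52.666 + 51.971 + 51.029 + 52.891 + 54.759) / 8 = 53.2245
s = sqrt(sum((x - mean)^2)/(n-1)) = 1.4969437
u_A = s / sqrt(n) = 1.4969437 / sqrt(8) = 0.52924952
u_B1 = 1.477 / sqrt(3) = 0.85274635
u_B2 = 0.302 / sqrt(3) = 0.17435978
u_B3 = 0.867 / sqrt(6) = 0.35395127
uc = sqrt(0.52924952^2 + 0.85274635^2 + 0.17435978^2 + 0.35395127^2) = 1.0784082
U = k * uc = 3 * 1.0784082
U = 3.2352

3.2352


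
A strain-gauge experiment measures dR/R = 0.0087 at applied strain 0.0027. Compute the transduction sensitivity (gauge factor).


GF = (dR/R) / epsilon
= 0.0087 / 0.0027
= 3.2222

3.2222


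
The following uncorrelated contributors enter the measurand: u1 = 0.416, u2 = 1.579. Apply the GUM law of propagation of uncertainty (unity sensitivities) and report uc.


uc = sqrt(0.416^2 + 1.579^2)
uc = sqrt(2.666297)
uc = 1.6329

1.6329


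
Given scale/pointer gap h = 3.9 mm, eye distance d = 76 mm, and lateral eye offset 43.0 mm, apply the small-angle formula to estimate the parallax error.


error = h * offset / d
= 3.9 * 43.0 / 76
= 2.2066

2.2066


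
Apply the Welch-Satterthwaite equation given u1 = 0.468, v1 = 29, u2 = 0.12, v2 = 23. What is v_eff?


uc = sqrt(u1^2 + u2^2) = sqrt(0.468^2 + 0.12^2) = 0.48313973
v_eff = uc^4 / (u1^4/v1 + u2^4/v2)
= 0.48313973^4 / (0.468^4/29 + 0.12^4/23)
= 0.054486763 / 0.0016632057
v_eff = 32.7601

32.7601


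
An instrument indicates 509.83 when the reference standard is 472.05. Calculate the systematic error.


Systematic error = measured - true
= 509.83 - 472.05
= 37.7800

37.7800


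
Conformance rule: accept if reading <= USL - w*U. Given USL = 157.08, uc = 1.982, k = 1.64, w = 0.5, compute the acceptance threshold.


U = k * uc = 1.64 * 1.982 = 3.25048
guard band g = w * U = 0.5 * 3.25048 = 1.62524
AL = USL - g = 157.08 - 1.62524
AL = 155.4548

155.4548


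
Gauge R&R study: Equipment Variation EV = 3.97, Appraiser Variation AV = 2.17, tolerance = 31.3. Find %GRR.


GRR = sqrt(EV^2 + AV^2) = sqrt(3.97^2 + 2.17^2) = 4.5243563
%GRR = GRR / tol * 100 = 4.5243563 / 31.3 * 100
%GRR = 14.4548

14.4548


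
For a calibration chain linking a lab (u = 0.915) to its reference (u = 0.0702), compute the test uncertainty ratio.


TUR = u_lab / u_ref
= 0.915 / 0.0702
= 13.0342

13.0342


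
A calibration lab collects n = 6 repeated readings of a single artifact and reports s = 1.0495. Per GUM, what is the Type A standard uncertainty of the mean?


u_A = s / sqrt(n)
u_A = 1.0495 / sqrt(6)
u_A = 1.0495 / 2.4494897
u_A = 0.4285

0.4285


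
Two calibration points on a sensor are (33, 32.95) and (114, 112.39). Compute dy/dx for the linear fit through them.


slope = (y2 - y1) / (x2 - x1)
= (112.39 - 32.95) / (114 - 33)
= 79.4400 / 81
= 0.9807

0.9807


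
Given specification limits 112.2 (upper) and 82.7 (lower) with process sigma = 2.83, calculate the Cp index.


Cp = (USL - LSL) / (6 * sigma)
= (112.2 - 82.7) / (6 * 2.83)
= 29.5000 / 16.9800
= 1.7373

1.7373


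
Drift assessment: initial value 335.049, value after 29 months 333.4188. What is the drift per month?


rate = (v2 - v1) / months
= (333.4188 - 335.049) / 29
= -1.6302 / 29
= -0.0562

-0.0562


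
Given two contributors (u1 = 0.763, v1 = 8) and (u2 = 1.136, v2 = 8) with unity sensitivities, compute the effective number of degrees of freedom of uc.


uc = sqrt(u1^2 + u2^2) = sqrt(0.763^2 + 1.136^2) = 1.3684535
v_eff = uc^4 / (u1^4/v1 + u2^4/v2)
= 1.3684535^4 / (0.763^4/8 + 1.136^4/8)
= 3.5068741 / 0.25053758
v_eff = 13.9974

13.9974


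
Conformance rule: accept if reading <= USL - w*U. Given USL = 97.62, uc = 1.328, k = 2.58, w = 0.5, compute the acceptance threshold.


U = k * uc = 2.58 * 1.328 = 3.42624
guard band g = w * U = 0.5 * 3.42624 = 1.71312
AL = USL - g = 97.62 - 1.71312
AL = 95.9069

95.9069


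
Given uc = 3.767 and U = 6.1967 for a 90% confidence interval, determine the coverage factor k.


k = U / uc
k = 6.1967 / 3.767
k = 1.645

1.645


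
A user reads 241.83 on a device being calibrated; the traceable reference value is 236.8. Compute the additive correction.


Correction = standard - reading
= 236.8 - 241.83
= -5.0300

-5.0300


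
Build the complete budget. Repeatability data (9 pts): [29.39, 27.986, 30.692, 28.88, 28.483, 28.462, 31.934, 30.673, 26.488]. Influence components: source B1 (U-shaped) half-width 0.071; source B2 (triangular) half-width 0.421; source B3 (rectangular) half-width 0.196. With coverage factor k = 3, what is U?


mean = (29.39 + 27.986 + 30.692 + 28.88 + 28.483 + 28.462 + 31.934 + 30.673 + 26.488) / 9 = 29.22088889
s = sqrt(sum((x - mean)^2)/(n-1)) = 1.6542595
u_A = s / sqrt(n) = 1.6542595 / sqrt(9) = 0.55141983
u_B1 = 0.071 / sqrt(2) = 0.050204581
u_B2 = 0.421 / sqrt(6) = 0.17187253
u_B3 = 0.196 / sqrt(3) = 0.11316065
uc = sqrt(0.55141983^2 + 0.050204581^2 + 0.17187253^2 + 0.11316065^2) = 0.59070283
U = k * uc = 3 * 0.59070283
U = 1.7721

1.7721


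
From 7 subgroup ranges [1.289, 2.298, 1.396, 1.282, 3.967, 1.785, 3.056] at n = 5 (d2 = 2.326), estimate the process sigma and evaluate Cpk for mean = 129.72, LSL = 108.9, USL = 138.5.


R_bar = (1.289 + 2.298 + 1.396 + 1.282 + 3.967 + 1.785 + 3.056) / 7 = 2.1532857
sigma = R_bar / d2 = 2.1532857 / 2.326 = 0.92574622
Cp = (USL - LSL)/(6*sigma) = (138.5 - 108.9)/(6*0.92574622) = 5.3290
Cpu = (138.5 - 129.72)/(3*0.92574622) = 3.1614
Cpl = (129.72 - 108.9)/(3*0.92574622) = 7.4967
Cpk = min(Cpu, Cpl) = 3.1614

3.1614


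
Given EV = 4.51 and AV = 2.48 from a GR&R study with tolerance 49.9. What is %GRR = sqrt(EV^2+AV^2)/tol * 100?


GRR = sqrt(EV^2 + AV^2) = sqrt(4.51^2 + 2.48^2) = 5.1468923
%GRR = GRR / tol * 100 = 5.1468923 / 49.9 * 100
%GRR = 10.3144

10.3144


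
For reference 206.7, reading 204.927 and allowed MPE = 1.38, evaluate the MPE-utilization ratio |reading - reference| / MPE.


e = indication - reference = 204.927 - 206.7 = -1.7730
|e| = 1.7730
ratio = |e| / MPE = 1.7730 / 1.38
ratio = 1.2848

1.2848


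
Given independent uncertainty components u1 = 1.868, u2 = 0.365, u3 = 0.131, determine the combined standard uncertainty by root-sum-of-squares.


uc = sqrt(1.868^2 + 0.365^2 + 0.131^2)
uc = sqrt(3.63981)
uc = 1.9078

1.9078


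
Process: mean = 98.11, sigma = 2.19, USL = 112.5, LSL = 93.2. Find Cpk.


Cpu = (USL - mean) / (3*sigma) = (112.5 - 98.11) / (3*2.19) = 2.1903
Cpl = (mean - LSL) / (3*sigma) = (98.11 - 93.2) / (3*2.19) = 0.7473
Cpk = min(Cpu, Cpl) = 0.7473

0.7473


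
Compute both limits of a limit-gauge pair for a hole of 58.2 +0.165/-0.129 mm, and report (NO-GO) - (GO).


GO = nominal - lower_tol (smallest hole = maximum material condition)
GO = 58.2 - 0.129 = 58.071
NO-GO = nominal + upper_tol (largest hole = least material condition)
NO-GO = 58.2 + 0.165 = 58.365
spread = NO-GO - GO = 58.365 - 58.071 = 0.2940

0.2940


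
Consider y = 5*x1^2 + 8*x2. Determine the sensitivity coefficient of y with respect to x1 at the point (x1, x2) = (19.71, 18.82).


y = 5*x1^2 + 8*x2
dy/dx1 = 2*5*x1
Evaluate at x1 = 19.71: c1 = 10 * 19.71
c1 = 197.1000

197.1000


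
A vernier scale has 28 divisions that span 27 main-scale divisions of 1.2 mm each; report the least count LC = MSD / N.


LC = MSD / n_div
= 1.2 / 28
= 0.0429

0.0429


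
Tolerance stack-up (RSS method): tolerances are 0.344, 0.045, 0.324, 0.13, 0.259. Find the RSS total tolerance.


RSS = sqrt(0.344^2 + 0.045^2 + 0.324^2 + 0.13^2 + 0.259^2)
= sqrt(0.309318)
= 0.5562

0.5562


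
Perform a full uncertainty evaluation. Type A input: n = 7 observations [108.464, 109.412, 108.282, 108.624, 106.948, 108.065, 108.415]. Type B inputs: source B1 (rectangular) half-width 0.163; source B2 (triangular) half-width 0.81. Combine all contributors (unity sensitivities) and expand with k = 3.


mean = (108.464 + 109.412 + 108.282 + 108.624 + 106.948 + 108.065 + 108.415) / 7 = 108.3157143
s = sqrt(sum((x - mean)^2)/(n-1)) = 0.73749186
u_A = s / sqrt(n) = 0.73749186 / sqrt(7) = 0.27874572
u_B1 = 0.163 / sqrt(3) = 0.094108094
u_B2 = 0.81 / sqrt(6) = 0.33068112
uc = sqrt(0.27874572^2 + 0.094108094^2 + 0.33068112^2) = 0.44261215
U = k * uc = 3 * 0.44261215
U = 1.3278

1.3278


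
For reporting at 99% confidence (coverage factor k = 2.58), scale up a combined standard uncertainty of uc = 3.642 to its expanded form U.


U = k * uc
U = 2.58 * 3.642
U = 9.3964

9.3964


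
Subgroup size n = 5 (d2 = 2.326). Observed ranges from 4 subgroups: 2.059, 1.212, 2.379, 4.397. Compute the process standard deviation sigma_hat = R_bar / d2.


R_bar = (2.059 + 1.212 + 2.379 + 4.397) / 4
R_bar = 10.047 / 4 = 2.51175
sigma_hat = R_bar / d2 = 2.51175 / 2.326 = 1.0799

1.0799


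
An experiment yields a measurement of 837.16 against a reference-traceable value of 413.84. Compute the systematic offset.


Systematic error = measured - true
= 837.16 - 413.84
= 423.3200

423.3200


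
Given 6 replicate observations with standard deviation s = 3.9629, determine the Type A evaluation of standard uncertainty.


u_A = s / sqrt(n)
u_A = 3.9629 / sqrt(6)
u_A = 3.9629 / 2.4494897
u_A = 1.6178

1.6178


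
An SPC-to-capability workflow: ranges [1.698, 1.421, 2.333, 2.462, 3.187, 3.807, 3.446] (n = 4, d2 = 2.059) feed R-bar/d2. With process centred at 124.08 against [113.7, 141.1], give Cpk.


R_bar = (1.698 + 1.421 + 2.333 + 2.462 + 3.187 + 3.807 + 3.446) / 7 = 2.622
sigma = R_bar / d2 = 2.622 / 2.059 = 1.2734337
Cp = (USL - LSL)/(6*sigma) = (141.1 - 113.7)/(6*1.2734337) = 3.5861
Cpu = (141.1 - 124.08)/(3*1.2734337) = 4.4551
Cpl = (124.08 - 113.7)/(3*1.2734337) = 2.7171
Cpk = min(Cpu, Cpl) = 2.7171

2.7171


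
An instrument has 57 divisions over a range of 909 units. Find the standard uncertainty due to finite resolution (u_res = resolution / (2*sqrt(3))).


resolution = range / divisions
resolution = 909 / 57 = 15.947368
u_res = resolution / (2*sqrt(3))
u_res = 15.947368 / 3.4641016
u_res = 4.6036

4.6036


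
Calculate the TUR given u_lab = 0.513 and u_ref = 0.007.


TUR = u_lab / u_ref
= 0.513 / 0.007
= 73.2857

73.2857


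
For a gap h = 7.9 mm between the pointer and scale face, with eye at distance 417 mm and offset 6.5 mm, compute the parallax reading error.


error = h * offset / d
= 7.9 * 6.5 / 417
= 0.1231

0.1231


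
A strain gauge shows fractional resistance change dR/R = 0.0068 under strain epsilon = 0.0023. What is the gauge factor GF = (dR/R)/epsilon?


GF = (dR/R) / epsilon
= 0.0068 / 0.0023
= 2.9565

2.9565


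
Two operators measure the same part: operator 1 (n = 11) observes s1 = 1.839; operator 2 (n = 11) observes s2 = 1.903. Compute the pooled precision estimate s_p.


s_p = sqrt(((n1-1)*s1^2 + (n2-1)*s2^2) / (n1+n2-2))
numerator = (11-1)*1.839^2 + (11-1)*1.903^2 = 33.81921 + 36.21409 = 70.0333
denominator = 11 + 11 - 2 = 20
s_p^2 = 70.0333 / 20 = 3.501665
s_p = sqrt(3.501665) = 1.8713

1.8713


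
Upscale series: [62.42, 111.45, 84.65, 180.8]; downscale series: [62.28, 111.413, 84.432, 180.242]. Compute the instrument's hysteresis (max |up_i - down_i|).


|62.42 - 62.28| = 0.1400
|111.45 - 111.413| = 0.0370
|84.65 - 84.432| = 0.2180
|180.8 - 180.242| = 0.5580
hysteresis = max(diffs) = 0.5580

0.5580


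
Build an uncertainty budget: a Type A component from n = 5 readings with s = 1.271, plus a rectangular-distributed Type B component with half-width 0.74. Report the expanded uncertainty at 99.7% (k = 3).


u_A = s / sqrt(n) = 1.271 / sqrt(5) = 0.56840848
u_B = half_width / sqrt(3) = 0.74 / sqrt(3) = 0.4272392
uc = sqrt(u_A^2 + u_B^2) = sqrt(0.56840848^2 + 0.4272392^2) = 0.7110707
U = k * uc = 3 * 0.7110707
U = 2.1332

2.1332


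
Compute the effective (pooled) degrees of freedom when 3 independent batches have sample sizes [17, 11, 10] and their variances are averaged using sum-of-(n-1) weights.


nu = sum_i (n_i - 1)
nu = ((17 - 1) + (11 - 1) + (10 - 1))
nu = 16 + 10 + 9
nu = 35

35


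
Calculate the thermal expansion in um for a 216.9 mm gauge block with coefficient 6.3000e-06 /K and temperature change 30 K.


dL = L * alpha * dT
= 216.9 * 6.3000e-06 * 30
= 0.0409941 mm
dL_um = 0.0409941 * 1000 = 40.9941 um

40.9941


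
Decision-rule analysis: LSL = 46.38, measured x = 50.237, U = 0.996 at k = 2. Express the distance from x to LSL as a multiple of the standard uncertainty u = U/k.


u = U / k = 0.996 / 2 = 0.498
margin = |LSL - x| = |46.38 - 50.237| = 3.857
z = margin / u = 3.857 / 0.498
z = 7.7450

7.7450


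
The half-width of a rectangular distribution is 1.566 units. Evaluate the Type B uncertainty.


u_B = half_width / sqrt(3)
u_B = 1.566 / 1.7320508
u_B = 0.9041

0.9041


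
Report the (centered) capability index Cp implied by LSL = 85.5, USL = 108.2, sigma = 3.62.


Cp = (USL - LSL) / (6 * sigma)
= (108.2 - 85.5) / (6 * 3.62)
= 22.7000 / 21.7200
= 1.0451

1.0451


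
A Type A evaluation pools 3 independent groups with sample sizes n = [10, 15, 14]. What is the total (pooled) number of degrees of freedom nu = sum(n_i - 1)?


nu = sum_i (n_i - 1)
nu = ((10 - 1) + (15 - 1) + (14 - 1))
nu = 9 + 14 + 13
nu = 36

36


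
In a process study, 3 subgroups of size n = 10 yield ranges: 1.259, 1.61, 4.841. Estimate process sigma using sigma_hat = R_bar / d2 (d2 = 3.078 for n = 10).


R_bar = (1.259 + 1.61 + 4.841) / 3
R_bar = 7.71 / 3 = 2.57
sigma_hat = R_bar / d2 = 2.57 / 3.078 = 0.8350

0.8350


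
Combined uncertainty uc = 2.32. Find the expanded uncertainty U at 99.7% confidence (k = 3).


U = k * uc
U = 3 * 2.32
U = 6.9600

6.9600


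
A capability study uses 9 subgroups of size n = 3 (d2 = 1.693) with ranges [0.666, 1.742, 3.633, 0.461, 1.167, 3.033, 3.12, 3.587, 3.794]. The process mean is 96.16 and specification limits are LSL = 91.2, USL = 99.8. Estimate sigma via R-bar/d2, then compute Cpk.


R_bar = (0.666 + 1.742 + 3.633 + 0.461 + 1.167 + 3.033 + 3.12 + 3.587 + 3.794) / 9 = 2.3558889
sigma = R_bar / d2 = 2.3558889 / 1.693 = 1.3915469
Cp = (USL - LSL)/(6*sigma) = (99.8 - 91.2)/(6*1.3915469) = 1.0300
Cpu = (99.8 - 96.16)/(3*1.3915469) = 0.8719
Cpl = (96.16 - 91.2)/(3*1.3915469) = 1.1881
Cpk = min(Cpu, Cpl) = 0.8719

0.8719


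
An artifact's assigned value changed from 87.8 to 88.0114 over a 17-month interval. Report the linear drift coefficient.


rate = (v2 - v1) / months
= (88.0114 - 87.8) / 17
= 0.2114 / 17
= 0.0124

0.0124


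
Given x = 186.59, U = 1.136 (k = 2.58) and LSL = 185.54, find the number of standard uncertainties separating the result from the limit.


u = U / k = 1.136 / 2.58 = 0.44031008
margin = |LSL - x| = |185.54 - 186.59| = 1.05
z = margin / u = 1.05 / 0.44031008
z = 2.3847

2.3847


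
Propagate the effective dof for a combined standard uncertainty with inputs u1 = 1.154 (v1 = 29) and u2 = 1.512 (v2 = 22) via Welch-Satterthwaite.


uc = sqrt(u1^2 + u2^2) = sqrt(1.154^2 + 1.512^2) = 1.9020673
v_eff = uc^4 / (u1^4/v1 + u2^4/v2)
= 1.9020673^4 / (1.154^4/29 + 1.512^4/22)
= 13.088911 / 0.29872016
v_eff = 43.8166

43.8166


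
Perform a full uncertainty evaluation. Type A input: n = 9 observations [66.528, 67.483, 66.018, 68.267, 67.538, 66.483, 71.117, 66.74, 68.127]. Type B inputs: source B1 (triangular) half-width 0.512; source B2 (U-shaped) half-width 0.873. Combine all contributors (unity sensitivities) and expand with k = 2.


mean = (66.528 + 67.483 + 66.018 + 68.267 + 67.538 + 66.483 + 71.117 + 66.74 + 68.127) / 9 = 67.589
s = sqrt(sum((x - mean)^2)/(n-1)) = 1.530831
u_A = s / sqrt(n) = 1.530831 / sqrt(9) = 0.510277
u_B1 = 0.512 / sqrt(6) = 0.20902312
u_B2 = 0.873 / sqrt(2) = 0.61730422
uc = sqrt(0.510277^2 + 0.20902312^2 + 0.61730422^2) = 0.8277305
U = k * uc = 2 * 0.8277305
U = 1.6555

1.6555


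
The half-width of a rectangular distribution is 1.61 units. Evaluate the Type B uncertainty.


u_B = half_width / sqrt(3)
u_B = 1.61 / 1.7320508
u_B = 0.9295

0.9295


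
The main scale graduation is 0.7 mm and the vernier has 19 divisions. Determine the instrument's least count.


LC = MSD / n_div
= 0.7 / 19
= 0.0368

0.0368


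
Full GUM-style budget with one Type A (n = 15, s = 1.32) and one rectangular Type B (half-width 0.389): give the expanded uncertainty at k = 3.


u_A = s / sqrt(n) = 1.32 / sqrt(15) = 0.34082253
u_B = half_width / sqrt(3) = 0.389 / sqrt(3) = 0.22458925
uc = sqrt(u_A^2 + u_B^2) = sqrt(0.34082253^2 + 0.22458925^2) = 0.40816703
U = k * uc = 3 * 0.40816703
U = 1.2245

1.2245


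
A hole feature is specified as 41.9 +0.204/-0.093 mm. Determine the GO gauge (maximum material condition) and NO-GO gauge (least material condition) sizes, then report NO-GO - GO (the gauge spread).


GO = nominal - lower_tol (smallest hole = maximum material condition)
GO = 41.9 - 0.093 = 41.807
NO-GO = nominal + upper_tol (largest hole = least material condition)
NO-GO = 41.9 + 0.204 = 42.104
spread = NO-GO - GO = 42.104 - 41.807 = 0.2970

0.2970


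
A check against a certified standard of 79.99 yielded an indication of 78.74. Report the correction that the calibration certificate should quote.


Correction = standard - reading
= 79.99 - 78.74
= 1.2500

1.2500


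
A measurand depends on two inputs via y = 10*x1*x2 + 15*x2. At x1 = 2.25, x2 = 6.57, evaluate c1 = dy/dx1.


y = 10*x1*x2 + 15*x2
dy/dx1 = 10*x2
Evaluate at x2 = 6.57: c1 = 10 * 6.57
c1 = 65.7000

65.7000


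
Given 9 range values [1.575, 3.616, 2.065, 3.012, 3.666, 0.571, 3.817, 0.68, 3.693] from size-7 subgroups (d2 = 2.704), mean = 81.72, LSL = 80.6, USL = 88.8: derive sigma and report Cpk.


R_bar = (1.575 + 3.616 + 2.065 + 3.012 + 3.666 + 0.571 + 3.817 + 0.68 + 3.693) / 9 = 2.5216667
sigma = R_bar / d2 = 2.5216667 / 2.704 = 0.93256905
Cp = (USL - LSL)/(6*sigma) = (88.8 - 80.6)/(6*0.93256905) = 1.4655
Cpu = (88.8 - 81.72)/(3*0.93256905) = 2.5306
Cpl = (81.72 - 80.6)/(3*0.93256905) = 0.4003
Cpk = min(Cpu, Cpl) = 0.4003

0.4003


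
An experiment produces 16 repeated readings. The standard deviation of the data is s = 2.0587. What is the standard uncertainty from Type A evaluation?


u_A = s / sqrt(n)
u_A = 2.0587 / sqrt(16)
u_A = 2.0587 / 4
u_A = 0.5147

0.5147


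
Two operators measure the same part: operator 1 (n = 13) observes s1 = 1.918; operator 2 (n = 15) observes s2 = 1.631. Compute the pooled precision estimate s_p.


s_p = sqrt(((n1-1)*s1^2 + (n2-1)*s2^2) / (n1+n2-2))
numerator = (13-1)*1.918^2 + (15-1)*1.631^2 = 44.144688 + 37.242254 = 81.386942
denominator = 13 + 15 - 2 = 26
s_p^2 = 81.386942 / 26 = 3.130267
s_p = sqrt(3.130267) = 1.7693

1.7693


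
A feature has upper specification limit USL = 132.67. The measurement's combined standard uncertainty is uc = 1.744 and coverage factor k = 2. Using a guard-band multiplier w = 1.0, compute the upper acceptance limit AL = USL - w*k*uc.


U = k * uc = 2 * 1.744 = 3.488
guard band g = w * U = 1.0 * 3.488 = 3.488
AL = USL - g = 132.67 - 3.488
AL = 129.1820

129.1820


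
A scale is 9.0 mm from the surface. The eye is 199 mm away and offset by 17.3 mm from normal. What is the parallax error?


error = h * offset / d
= 9.0 * 17.3 / 199
= 0.7824

0.7824


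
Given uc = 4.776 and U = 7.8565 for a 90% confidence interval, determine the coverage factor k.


k = U / uc
k = 7.8565 / 4.776
k = 1.645

1.645


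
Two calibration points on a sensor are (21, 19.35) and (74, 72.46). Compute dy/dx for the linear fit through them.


slope = (y2 - y1) / (x2 - x1)
= (72.46 - 19.35) / (74 - 21)
= 53.1100 / 53
= 1.0021

1.0021


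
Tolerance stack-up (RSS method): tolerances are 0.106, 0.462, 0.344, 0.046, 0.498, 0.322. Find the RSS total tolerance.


RSS = sqrt(0.106^2 + 0.462^2 + 0.344^2 + 0.046^2 + 0.498^2 + 0.322^2)
= sqrt(0.69682)
= 0.8348

0.8348


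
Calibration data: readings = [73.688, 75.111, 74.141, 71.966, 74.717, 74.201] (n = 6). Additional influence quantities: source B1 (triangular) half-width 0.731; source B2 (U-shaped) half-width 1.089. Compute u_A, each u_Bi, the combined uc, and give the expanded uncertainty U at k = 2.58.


mean = (73.688 + 75.111 + 74.141 + 71.966 + 74.717 + 74.201) / 6 = 73.97066667
s = sqrt(sum((x - mean)^2)/(n-1)) = 1.0989112
u_A = s / sqrt(n) = 1.0989112 / sqrt(6) = 0.44862862
u_B1 = 0.731 / sqrt(6) = 0.2984295
u_B2 = 1.089 / sqrt(2) = 0.77003928
uc = sqrt(0.44862862^2 + 0.2984295^2 + 0.77003928^2) = 0.93983419
U = k * uc = 2.58 * 0.93983419
U = 2.4248

2.4248


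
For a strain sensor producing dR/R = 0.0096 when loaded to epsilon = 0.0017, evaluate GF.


GF = (dR/R) / epsilon
= 0.0096 / 0.0017
= 5.6471

5.6471


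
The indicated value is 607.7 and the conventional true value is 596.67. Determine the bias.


Systematic error = measured - true
= 607.7 - 596.67
= 11.0300

11.0300


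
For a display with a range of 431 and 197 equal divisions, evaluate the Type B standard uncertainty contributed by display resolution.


resolution = range / divisions
resolution = 431 / 197 = 2.1878173
u_res = resolution / (2*sqrt(3))
u_res = 2.1878173 / 3.4641016
u_res = 0.6316

0.6316


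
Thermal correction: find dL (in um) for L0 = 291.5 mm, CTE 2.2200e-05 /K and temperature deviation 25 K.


dL = L * alpha * dT
= 291.5 * 2.2200e-05 * 25
= 0.1617825 mm
dL_um = 0.1617825 * 1000 = 161.7825 um

161.7825


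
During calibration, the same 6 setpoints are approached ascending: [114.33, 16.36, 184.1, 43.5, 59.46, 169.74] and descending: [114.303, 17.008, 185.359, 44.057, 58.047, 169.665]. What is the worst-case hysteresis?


|114.33 - 114.303| = 0.0270
|16.36 - 17.008| = 0.6480
|184.1 - 185.359| = 1.2590
|43.5 - 44.057| = 0.5570
|59.46 - 58.047| = 1.4130
|169.74 - 169.665| = 0.0750
hysteresis = max(diffs) = 1.4130

1.4130


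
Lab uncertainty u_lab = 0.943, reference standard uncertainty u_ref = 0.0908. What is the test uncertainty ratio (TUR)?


TUR = u_lab / u_ref
= 0.943 / 0.0908
= 10.3855

10.3855


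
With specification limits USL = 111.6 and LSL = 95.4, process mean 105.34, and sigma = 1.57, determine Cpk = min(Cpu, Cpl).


Cpu = (USL - mean) / (3*sigma) = (111.6 - 105.34) / (3*1.57) = 1.3291
Cpl = (mean - LSL) / (3*sigma) = (105.34 - 95.4) / (3*1.57) = 2.1104
Cpk = min(Cpu, Cpl) = 1.3291

1.3291


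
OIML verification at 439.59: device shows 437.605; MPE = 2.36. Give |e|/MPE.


e = indication - reference = 437.605 - 439.59 = -1.9850
|e| = 1.9850
ratio = |e| / MPE = 1.9850 / 2.36
ratio = 0.8411

0.8411


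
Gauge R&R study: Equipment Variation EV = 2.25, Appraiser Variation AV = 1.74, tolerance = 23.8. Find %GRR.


GRR = sqrt(EV^2 + AV^2) = sqrt(2.25^2 + 1.74^2) = 2.8443101
%GRR = GRR / tol * 100 = 2.8443101 / 23.8 * 100
%GRR = 11.9509

11.9509


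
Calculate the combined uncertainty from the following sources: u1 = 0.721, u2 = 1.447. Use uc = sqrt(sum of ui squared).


uc = sqrt(0.721^2 + 1.447^2)
uc = sqrt(2.61365)
uc = 1.6167

1.6167


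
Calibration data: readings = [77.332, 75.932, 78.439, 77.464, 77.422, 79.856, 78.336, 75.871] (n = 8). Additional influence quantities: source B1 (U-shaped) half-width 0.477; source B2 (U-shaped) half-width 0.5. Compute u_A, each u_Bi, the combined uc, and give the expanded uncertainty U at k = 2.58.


mean = (77.332 + 75.932 + 78.439 + 77.464 + 77.422 + 79.856 + 78.336 + 75.871) / 8 = 77.5815
s = sqrt(sum((x - mean)^2)/(n-1)) = 1.3215837
u_A = s / sqrt(n) = 1.3215837 / sqrt(8) = 0.4672504
u_B1 = 0.477 / sqrt(2) = 0.33728993
u_B2 = 0.5 / sqrt(2) = 0.35355339
uc = sqrt(0.4672504^2 + 0.33728993^2 + 0.35355339^2) = 0.67608242
U = k * uc = 2.58 * 0.67608242
U = 1.7443

1.7443


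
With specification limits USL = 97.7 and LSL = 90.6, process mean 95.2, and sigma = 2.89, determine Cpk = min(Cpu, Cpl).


Cpu = (USL - mean) / (3*sigma) = (97.7 - 95.2) / (3*2.89) = 0.2884
Cpl = (mean - LSL) / (3*sigma) = (95.2 - 90.6) / (3*2.89) = 0.5306
Cpk = min(Cpu, Cpl) = 0.2884

0.2884


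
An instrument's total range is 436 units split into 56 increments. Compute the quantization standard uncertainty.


resolution = range / divisions
resolution = 436 / 56 = 7.7857143
u_res = resolution / (2*sqrt(3))
u_res = 7.7857143 / 3.4641016
u_res = 2.2475

2.2475


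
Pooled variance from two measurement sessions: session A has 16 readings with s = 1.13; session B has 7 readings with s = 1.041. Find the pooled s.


s_p = sqrt(((n1-1)*s1^2 + (n2-1)*s2^2) / (n1+n2-2))
numerator = (16-1)*1.13^2 + (7-1)*1.041^2 = 19.1535 + 6.502086 = 25.655586
denominator = 16 + 7 - 2 = 21
s_p^2 = 25.655586 / 21 = 1.2216946
s_p = sqrt(1.2216946) = 1.1053

1.1053


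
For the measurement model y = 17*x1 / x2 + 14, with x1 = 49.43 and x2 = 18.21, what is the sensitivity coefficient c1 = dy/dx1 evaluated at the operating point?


y = 17*x1 / x2 + 14
dy/dx1 = 17/x2
Evaluate at x2 = 18.21: c1 = 17 / 18.21
c1 = 0.9336

0.9336


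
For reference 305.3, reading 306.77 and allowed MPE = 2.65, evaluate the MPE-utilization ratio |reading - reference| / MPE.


e = indication - reference = 306.77 - 305.3 = 1.4700
|e| = 1.4700
ratio = |e| / MPE = 1.4700 / 2.65
ratio = 0.5547

0.5547


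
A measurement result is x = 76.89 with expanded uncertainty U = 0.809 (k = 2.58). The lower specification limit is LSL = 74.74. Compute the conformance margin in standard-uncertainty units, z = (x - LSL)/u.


u = U / k = 0.809 / 2.58 = 0.31356589
margin = |LSL - x| = |74.74 - 76.89| = 2.15
z = margin / u = 2.15 / 0.31356589
z = 6.8566

6.8566


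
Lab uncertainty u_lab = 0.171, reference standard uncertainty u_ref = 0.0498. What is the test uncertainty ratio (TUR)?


TUR = u_lab / u_ref
= 0.171 / 0.0498
= 3.4337

3.4337


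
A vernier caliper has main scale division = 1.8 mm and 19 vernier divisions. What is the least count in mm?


LC = MSD / n_div
= 1.8 / 19
= 0.0947

0.0947


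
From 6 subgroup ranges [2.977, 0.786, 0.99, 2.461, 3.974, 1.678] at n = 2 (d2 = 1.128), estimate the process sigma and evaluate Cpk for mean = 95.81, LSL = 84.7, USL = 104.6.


R_bar = (2.977 + 0.786 + 0.99 + 2.461 + 3.974 + 1.678) / 6 = 2.1443333
sigma = R_bar / d2 = 2.1443333 / 1.128 = 1.9010047
Cp = (USL - LSL)/(6*sigma) = (104.6 - 84.7)/(6*1.9010047) = 1.7447
Cpu = (104.6 - 95.81)/(3*1.9010047) = 1.5413
Cpl = (95.81 - 84.7)/(3*1.9010047) = 1.9481
Cpk = min(Cpu, Cpl) = 1.5413

1.5413


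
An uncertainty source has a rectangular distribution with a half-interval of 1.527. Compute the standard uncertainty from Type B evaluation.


u_B = half_width / sqrt(3)
u_B = 1.527 / 1.7320508
u_B = 0.8816

0.8816


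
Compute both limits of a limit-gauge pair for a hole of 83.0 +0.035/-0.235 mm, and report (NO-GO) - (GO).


GO = nominal - lower_tol (smallest hole = maximum material condition)
GO = 83.0 - 0.235 = 82.765
NO-GO = nominal + upper_tol (largest hole = least material condition)
NO-GO = 83.0 + 0.035 = 83.035
spread = NO-GO - GO = 83.035 - 82.765 = 0.2700

0.2700


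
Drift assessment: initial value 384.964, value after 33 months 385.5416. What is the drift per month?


rate = (v2 - v1) / months
= (385.5416 - 384.964) / 33
= 0.5776 / 33
= 0.0175

0.0175


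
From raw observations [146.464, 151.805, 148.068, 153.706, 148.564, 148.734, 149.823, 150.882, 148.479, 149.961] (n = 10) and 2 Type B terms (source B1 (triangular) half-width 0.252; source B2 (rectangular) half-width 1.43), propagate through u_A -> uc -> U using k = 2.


mean = (146.464 + 151.805 + 148.068 + 153.706 + 148.564 + 148.734 + 149.823 + 150.882 + 148.479 + 149.961) / 10 = 149.6486
s = sqrt(sum((x - mean)^2)/(n-1)) = 2.0758567
u_A = s / sqrt(n) = 2.0758567 / sqrt(10) = 0.65644353
u_B1 = 0.252 / sqrt(6) = 0.10287857
u_B2 = 1.43 / sqrt(3) = 0.82561088
uc = sqrt(0.65644353^2 + 0.10287857^2 + 0.82561088^2) = 1.0597808
U = k * uc = 2 * 1.0597808
U = 2.1196

2.1196


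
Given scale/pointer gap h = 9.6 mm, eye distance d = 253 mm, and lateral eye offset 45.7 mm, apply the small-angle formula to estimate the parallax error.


error = h * offset / d
= 9.6 * 45.7 / 253
= 1.7341

1.7341


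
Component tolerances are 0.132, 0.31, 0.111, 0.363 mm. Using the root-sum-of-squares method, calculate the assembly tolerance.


RSS = sqrt(0.132^2 + 0.31^2 + 0.111^2 + 0.363^2)
= sqrt(0.257614)
= 0.5076

0.5076


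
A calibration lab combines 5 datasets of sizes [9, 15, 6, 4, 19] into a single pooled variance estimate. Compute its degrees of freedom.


nu = sum_i (n_i - 1)
nu = ((9 - 1) + (15 - 1) + (6 - 1) + (4 - 1) + (19 - 1))
nu = 8 + 14 + 5 + 3 + 18
nu = 48

48


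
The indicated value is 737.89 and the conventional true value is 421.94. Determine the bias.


Systematic error = measured - true
= 737.89 - 421.94
= 315.9500

315.9500


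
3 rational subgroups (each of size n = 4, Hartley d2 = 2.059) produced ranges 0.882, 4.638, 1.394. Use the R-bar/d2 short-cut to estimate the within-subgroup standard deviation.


R_bar = (0.882 + 4.638 + 1.394) / 3
R_bar = 6.914 / 3 = 2.3046667
sigma_hat = R_bar / d2 = 2.3046667 / 2.059 = 1.1193

1.1193


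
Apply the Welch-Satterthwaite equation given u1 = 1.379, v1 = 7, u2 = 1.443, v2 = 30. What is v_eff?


uc = sqrt(u1^2 + u2^2) = sqrt(1.379^2 + 1.443^2) = 1.9959684
v_eff = uc^4 / (u1^4/v1 + u2^4/v2)
= 1.9959684^4 / (1.379^4/7 + 1.443^4/30)
= 15.871378 / 0.66113086
v_eff = 24.0064

24.0064


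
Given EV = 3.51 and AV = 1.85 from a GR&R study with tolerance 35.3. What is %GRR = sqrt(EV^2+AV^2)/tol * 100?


GRR = sqrt(EV^2 + AV^2) = sqrt(3.51^2 + 1.85^2) = 3.9676945
%GRR = GRR / tol * 100 = 3.9676945 / 35.3 * 100
%GRR = 11.2399

11.2399


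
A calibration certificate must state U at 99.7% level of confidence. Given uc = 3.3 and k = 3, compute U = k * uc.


U = k * uc
U = 3 * 3.3
U = 9.9000

9.9000


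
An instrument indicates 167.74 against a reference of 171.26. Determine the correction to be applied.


Correction = standard - reading
= 171.26 - 167.74
= 3.5200

3.5200


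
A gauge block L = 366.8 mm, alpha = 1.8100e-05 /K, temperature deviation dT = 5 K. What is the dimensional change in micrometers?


dL = L * alpha * dT
= 366.8 * 1.8100e-05 * 5
= 0.0331954 mm
dL_um = 0.0331954 * 1000 = 33.1954 um

33.1954


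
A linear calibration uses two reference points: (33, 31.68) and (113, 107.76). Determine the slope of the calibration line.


slope = (y2 - y1) / (x2 - x1)
= (107.76 - 31.68) / (113 - 33)
= 76.0800 / 80
= 0.9510

0.9510


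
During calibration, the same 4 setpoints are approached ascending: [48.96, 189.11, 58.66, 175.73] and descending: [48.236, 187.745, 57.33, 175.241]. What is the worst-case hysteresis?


|48.96 - 48.236| = 0.7240
|189.11 - 187.745| = 1.3650
|58.66 - 57.33| = 1.3300
|175.73 - 175.241| = 0.4890
hysteresis = max(diffs) = 1.3650

1.3650


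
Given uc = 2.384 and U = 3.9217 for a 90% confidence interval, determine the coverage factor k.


k = U / uc
k = 3.9217 / 2.384
k = 1.645

1.645


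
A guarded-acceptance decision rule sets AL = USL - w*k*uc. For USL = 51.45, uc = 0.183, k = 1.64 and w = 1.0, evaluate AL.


U = k * uc = 1.64 * 0.183 = 0.30012
guard band g = w * U = 1.0 * 0.30012 = 0.30012
AL = USL - g = 51.45 - 0.30012
AL = 51.1499

51.1499


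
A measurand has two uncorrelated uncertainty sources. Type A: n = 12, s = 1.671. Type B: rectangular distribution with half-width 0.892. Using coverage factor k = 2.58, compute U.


u_A = s / sqrt(n) = 1.671 / sqrt(12) = 0.48237615
u_B = half_width / sqrt(3) = 0.892 / sqrt(3) = 0.51499644
uc = sqrt(u_A^2 + u_B^2) = sqrt(0.48237615^2 + 0.51499644^2) = 0.70562602
U = k * uc = 2.58 * 0.70562602
U = 1.8205

1.8205


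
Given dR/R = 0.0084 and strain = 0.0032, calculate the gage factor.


GF = (dR/R) / epsilon
= 0.0084 / 0.0032
= 2.6250

2.6250


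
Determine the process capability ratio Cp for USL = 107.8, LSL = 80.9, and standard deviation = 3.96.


Cp = (USL - LSL) / (6 * sigma)
= (107.8 - 80.9) / (6 * 3.96)
= 26.9000 / 23.7600
= 1.1322

1.1322


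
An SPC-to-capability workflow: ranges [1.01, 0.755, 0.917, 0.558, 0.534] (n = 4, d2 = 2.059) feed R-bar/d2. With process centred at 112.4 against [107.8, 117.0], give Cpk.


R_bar = (1.01 + 0.755 + 0.917 + 0.558 + 0.534) / 5 = 0.7548
sigma = R_bar / d2 = 0.7548 / 2.059 = 0.36658572
Cp = (USL - LSL)/(6*sigma) = (117.0 - 107.8)/(6*0.36658572) = 4.1827
Cpu = (117.0 - 112.4)/(3*0.36658572) = 4.1827
Cpl = (112.4 - 107.8)/(3*0.36658572) = 4.1827
Cpk = min(Cpu, Cpl) = 4.1827

4.1827
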